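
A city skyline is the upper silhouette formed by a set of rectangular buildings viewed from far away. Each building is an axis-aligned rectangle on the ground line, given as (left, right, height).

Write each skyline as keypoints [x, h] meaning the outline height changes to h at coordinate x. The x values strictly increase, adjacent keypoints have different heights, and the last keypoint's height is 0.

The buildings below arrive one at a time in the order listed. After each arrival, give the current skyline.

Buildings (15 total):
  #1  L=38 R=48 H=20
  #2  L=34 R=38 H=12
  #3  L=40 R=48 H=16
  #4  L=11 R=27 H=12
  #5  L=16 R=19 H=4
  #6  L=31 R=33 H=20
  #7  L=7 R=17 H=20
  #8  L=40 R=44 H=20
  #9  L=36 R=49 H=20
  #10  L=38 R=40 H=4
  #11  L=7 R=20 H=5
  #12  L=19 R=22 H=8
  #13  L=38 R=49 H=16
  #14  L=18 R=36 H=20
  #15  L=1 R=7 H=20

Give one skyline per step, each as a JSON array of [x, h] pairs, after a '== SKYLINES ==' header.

== SKYLINES ==
[[38,20],[48,0]]
[[34,12],[38,20],[48,0]]
[[34,12],[38,20],[48,0]]
[[11,12],[27,0],[34,12],[38,20],[48,0]]
[[11,12],[27,0],[34,12],[38,20],[48,0]]
[[11,12],[27,0],[31,20],[33,0],[34,12],[38,20],[48,0]]
[[7,20],[17,12],[27,0],[31,20],[33,0],[34,12],[38,20],[48,0]]
[[7,20],[17,12],[27,0],[31,20],[33,0],[34,12],[38,20],[48,0]]
[[7,20],[17,12],[27,0],[31,20],[33,0],[34,12],[36,20],[49,0]]
[[7,20],[17,12],[27,0],[31,20],[33,0],[34,12],[36,20],[49,0]]
[[7,20],[17,12],[27,0],[31,20],[33,0],[34,12],[36,20],[49,0]]
[[7,20],[17,12],[27,0],[31,20],[33,0],[34,12],[36,20],[49,0]]
[[7,20],[17,12],[27,0],[31,20],[33,0],[34,12],[36,20],[49,0]]
[[7,20],[17,12],[18,20],[49,0]]
[[1,20],[17,12],[18,20],[49,0]]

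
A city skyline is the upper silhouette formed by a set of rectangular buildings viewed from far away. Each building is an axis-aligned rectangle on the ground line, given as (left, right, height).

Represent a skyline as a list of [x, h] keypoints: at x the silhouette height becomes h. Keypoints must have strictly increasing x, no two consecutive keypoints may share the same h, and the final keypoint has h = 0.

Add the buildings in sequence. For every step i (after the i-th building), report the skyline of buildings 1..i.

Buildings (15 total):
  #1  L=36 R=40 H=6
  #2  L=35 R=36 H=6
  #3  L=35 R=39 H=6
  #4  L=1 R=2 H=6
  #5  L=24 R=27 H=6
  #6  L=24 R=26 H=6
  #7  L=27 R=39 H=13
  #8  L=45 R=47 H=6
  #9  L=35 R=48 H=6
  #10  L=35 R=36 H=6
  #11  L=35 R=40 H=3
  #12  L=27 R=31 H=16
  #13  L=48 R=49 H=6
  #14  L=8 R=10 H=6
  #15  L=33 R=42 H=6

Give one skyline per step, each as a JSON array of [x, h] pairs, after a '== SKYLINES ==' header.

== SKYLINES ==
[[36,6],[40,0]]
[[35,6],[40,0]]
[[35,6],[40,0]]
[[1,6],[2,0],[35,6],[40,0]]
[[1,6],[2,0],[24,6],[27,0],[35,6],[40,0]]
[[1,6],[2,0],[24,6],[27,0],[35,6],[40,0]]
[[1,6],[2,0],[24,6],[27,13],[39,6],[40,0]]
[[1,6],[2,0],[24,6],[27,13],[39,6],[40,0],[45,6],[47,0]]
[[1,6],[2,0],[24,6],[27,13],[39,6],[48,0]]
[[1,6],[2,0],[24,6],[27,13],[39,6],[48,0]]
[[1,6],[2,0],[24,6],[27,13],[39,6],[48,0]]
[[1,6],[2,0],[24,6],[27,16],[31,13],[39,6],[48,0]]
[[1,6],[2,0],[24,6],[27,16],[31,13],[39,6],[49,0]]
[[1,6],[2,0],[8,6],[10,0],[24,6],[27,16],[31,13],[39,6],[49,0]]
[[1,6],[2,0],[8,6],[10,0],[24,6],[27,16],[31,13],[39,6],[49,0]]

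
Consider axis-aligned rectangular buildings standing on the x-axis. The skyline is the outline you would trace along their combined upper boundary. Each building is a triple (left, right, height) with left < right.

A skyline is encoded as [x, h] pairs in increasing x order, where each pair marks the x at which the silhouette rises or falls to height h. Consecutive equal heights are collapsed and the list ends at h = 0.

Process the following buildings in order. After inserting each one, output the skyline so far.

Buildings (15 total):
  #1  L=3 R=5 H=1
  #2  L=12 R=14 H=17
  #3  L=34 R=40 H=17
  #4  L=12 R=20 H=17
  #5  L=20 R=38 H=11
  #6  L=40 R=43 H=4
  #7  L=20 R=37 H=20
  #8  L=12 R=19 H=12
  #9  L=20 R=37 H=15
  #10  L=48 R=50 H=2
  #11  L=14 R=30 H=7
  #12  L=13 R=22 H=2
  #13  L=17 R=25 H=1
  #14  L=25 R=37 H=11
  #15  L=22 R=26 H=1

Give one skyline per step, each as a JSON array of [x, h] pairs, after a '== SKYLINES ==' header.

== SKYLINES ==
[[3,1],[5,0]]
[[3,1],[5,0],[12,17],[14,0]]
[[3,1],[5,0],[12,17],[14,0],[34,17],[40,0]]
[[3,1],[5,0],[12,17],[20,0],[34,17],[40,0]]
[[3,1],[5,0],[12,17],[20,11],[34,17],[40,0]]
[[3,1],[5,0],[12,17],[20,11],[34,17],[40,4],[43,0]]
[[3,1],[5,0],[12,17],[20,20],[37,17],[40,4],[43,0]]
[[3,1],[5,0],[12,17],[20,20],[37,17],[40,4],[43,0]]
[[3,1],[5,0],[12,17],[20,20],[37,17],[40,4],[43,0]]
[[3,1],[5,0],[12,17],[20,20],[37,17],[40,4],[43,0],[48,2],[50,0]]
[[3,1],[5,0],[12,17],[20,20],[37,17],[40,4],[43,0],[48,2],[50,0]]
[[3,1],[5,0],[12,17],[20,20],[37,17],[40,4],[43,0],[48,2],[50,0]]
[[3,1],[5,0],[12,17],[20,20],[37,17],[40,4],[43,0],[48,2],[50,0]]
[[3,1],[5,0],[12,17],[20,20],[37,17],[40,4],[43,0],[48,2],[50,0]]
[[3,1],[5,0],[12,17],[20,20],[37,17],[40,4],[43,0],[48,2],[50,0]]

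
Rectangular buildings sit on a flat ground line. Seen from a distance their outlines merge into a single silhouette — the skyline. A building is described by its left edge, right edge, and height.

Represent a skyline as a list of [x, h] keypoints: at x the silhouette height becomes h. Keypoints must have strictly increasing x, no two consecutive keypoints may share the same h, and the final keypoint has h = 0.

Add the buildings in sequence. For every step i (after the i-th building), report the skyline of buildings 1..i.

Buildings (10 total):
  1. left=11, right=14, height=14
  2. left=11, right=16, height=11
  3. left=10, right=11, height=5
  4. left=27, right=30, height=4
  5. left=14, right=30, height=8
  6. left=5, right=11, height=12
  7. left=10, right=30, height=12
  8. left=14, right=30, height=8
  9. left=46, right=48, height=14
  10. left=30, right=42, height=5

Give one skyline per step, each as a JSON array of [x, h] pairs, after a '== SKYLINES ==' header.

== SKYLINES ==
[[11,14],[14,0]]
[[11,14],[14,11],[16,0]]
[[10,5],[11,14],[14,11],[16,0]]
[[10,5],[11,14],[14,11],[16,0],[27,4],[30,0]]
[[10,5],[11,14],[14,11],[16,8],[30,0]]
[[5,12],[11,14],[14,11],[16,8],[30,0]]
[[5,12],[11,14],[14,12],[30,0]]
[[5,12],[11,14],[14,12],[30,0]]
[[5,12],[11,14],[14,12],[30,0],[46,14],[48,0]]
[[5,12],[11,14],[14,12],[30,5],[42,0],[46,14],[48,0]]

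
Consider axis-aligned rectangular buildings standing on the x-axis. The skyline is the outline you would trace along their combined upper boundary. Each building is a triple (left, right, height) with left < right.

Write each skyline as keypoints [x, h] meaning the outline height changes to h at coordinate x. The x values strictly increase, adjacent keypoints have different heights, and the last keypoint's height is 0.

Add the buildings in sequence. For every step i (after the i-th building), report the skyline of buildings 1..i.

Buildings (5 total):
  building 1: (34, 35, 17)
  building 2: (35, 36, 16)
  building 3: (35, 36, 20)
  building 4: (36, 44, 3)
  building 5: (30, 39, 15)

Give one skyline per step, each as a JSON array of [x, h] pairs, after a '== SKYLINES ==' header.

== SKYLINES ==
[[34,17],[35,0]]
[[34,17],[35,16],[36,0]]
[[34,17],[35,20],[36,0]]
[[34,17],[35,20],[36,3],[44,0]]
[[30,15],[34,17],[35,20],[36,15],[39,3],[44,0]]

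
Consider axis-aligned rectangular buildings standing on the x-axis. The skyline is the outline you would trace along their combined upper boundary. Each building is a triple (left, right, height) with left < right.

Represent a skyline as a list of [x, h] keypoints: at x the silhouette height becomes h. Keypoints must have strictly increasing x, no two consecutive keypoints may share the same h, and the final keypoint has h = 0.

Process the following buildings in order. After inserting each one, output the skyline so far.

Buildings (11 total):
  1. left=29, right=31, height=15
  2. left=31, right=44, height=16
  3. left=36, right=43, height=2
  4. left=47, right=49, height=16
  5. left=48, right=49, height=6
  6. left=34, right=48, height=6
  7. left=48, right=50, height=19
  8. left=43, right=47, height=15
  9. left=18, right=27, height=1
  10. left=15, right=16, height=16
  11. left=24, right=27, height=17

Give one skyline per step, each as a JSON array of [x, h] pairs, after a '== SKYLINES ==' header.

== SKYLINES ==
[[29,15],[31,0]]
[[29,15],[31,16],[44,0]]
[[29,15],[31,16],[44,0]]
[[29,15],[31,16],[44,0],[47,16],[49,0]]
[[29,15],[31,16],[44,0],[47,16],[49,0]]
[[29,15],[31,16],[44,6],[47,16],[49,0]]
[[29,15],[31,16],[44,6],[47,16],[48,19],[50,0]]
[[29,15],[31,16],[44,15],[47,16],[48,19],[50,0]]
[[18,1],[27,0],[29,15],[31,16],[44,15],[47,16],[48,19],[50,0]]
[[15,16],[16,0],[18,1],[27,0],[29,15],[31,16],[44,15],[47,16],[48,19],[50,0]]
[[15,16],[16,0],[18,1],[24,17],[27,0],[29,15],[31,16],[44,15],[47,16],[48,19],[50,0]]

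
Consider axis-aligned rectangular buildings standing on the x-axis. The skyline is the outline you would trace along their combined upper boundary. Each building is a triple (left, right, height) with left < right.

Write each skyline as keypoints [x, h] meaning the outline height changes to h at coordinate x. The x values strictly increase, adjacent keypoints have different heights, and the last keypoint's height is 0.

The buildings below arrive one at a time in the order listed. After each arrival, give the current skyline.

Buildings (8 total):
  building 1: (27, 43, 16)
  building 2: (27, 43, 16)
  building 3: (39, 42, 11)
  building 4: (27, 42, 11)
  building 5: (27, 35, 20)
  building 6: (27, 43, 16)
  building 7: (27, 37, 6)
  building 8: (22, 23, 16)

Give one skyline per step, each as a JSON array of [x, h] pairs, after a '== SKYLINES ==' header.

== SKYLINES ==
[[27,16],[43,0]]
[[27,16],[43,0]]
[[27,16],[43,0]]
[[27,16],[43,0]]
[[27,20],[35,16],[43,0]]
[[27,20],[35,16],[43,0]]
[[27,20],[35,16],[43,0]]
[[22,16],[23,0],[27,20],[35,16],[43,0]]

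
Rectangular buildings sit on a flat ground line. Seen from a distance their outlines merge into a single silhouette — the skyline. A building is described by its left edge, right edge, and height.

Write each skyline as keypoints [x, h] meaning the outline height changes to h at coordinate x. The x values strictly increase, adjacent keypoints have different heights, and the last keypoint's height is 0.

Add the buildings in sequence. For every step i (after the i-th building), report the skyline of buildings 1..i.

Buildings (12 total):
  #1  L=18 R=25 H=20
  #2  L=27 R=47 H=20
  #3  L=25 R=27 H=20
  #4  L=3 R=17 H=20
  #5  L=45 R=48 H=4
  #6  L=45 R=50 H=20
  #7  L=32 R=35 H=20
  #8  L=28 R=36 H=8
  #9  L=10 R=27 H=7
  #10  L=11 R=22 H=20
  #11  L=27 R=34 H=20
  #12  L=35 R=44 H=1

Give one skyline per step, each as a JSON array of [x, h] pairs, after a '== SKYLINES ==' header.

== SKYLINES ==
[[18,20],[25,0]]
[[18,20],[25,0],[27,20],[47,0]]
[[18,20],[47,0]]
[[3,20],[17,0],[18,20],[47,0]]
[[3,20],[17,0],[18,20],[47,4],[48,0]]
[[3,20],[17,0],[18,20],[50,0]]
[[3,20],[17,0],[18,20],[50,0]]
[[3,20],[17,0],[18,20],[50,0]]
[[3,20],[17,7],[18,20],[50,0]]
[[3,20],[50,0]]
[[3,20],[50,0]]
[[3,20],[50,0]]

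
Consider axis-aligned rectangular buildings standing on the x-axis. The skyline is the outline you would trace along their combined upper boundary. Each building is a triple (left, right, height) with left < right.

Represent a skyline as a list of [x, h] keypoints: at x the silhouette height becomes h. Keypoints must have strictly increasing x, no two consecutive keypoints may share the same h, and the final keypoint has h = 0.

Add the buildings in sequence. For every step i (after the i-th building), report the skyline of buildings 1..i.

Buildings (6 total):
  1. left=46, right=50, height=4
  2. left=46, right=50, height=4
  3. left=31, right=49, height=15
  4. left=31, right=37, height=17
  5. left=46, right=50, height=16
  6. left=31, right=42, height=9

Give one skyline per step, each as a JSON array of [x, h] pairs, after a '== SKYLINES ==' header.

== SKYLINES ==
[[46,4],[50,0]]
[[46,4],[50,0]]
[[31,15],[49,4],[50,0]]
[[31,17],[37,15],[49,4],[50,0]]
[[31,17],[37,15],[46,16],[50,0]]
[[31,17],[37,15],[46,16],[50,0]]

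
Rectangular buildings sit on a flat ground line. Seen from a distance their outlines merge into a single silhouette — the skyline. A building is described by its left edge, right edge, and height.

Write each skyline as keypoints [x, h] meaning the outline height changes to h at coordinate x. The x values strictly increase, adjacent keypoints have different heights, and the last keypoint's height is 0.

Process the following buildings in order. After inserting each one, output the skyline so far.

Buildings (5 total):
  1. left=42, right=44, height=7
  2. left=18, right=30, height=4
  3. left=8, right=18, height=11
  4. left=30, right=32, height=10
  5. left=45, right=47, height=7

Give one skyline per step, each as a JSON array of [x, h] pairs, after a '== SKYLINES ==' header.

== SKYLINES ==
[[42,7],[44,0]]
[[18,4],[30,0],[42,7],[44,0]]
[[8,11],[18,4],[30,0],[42,7],[44,0]]
[[8,11],[18,4],[30,10],[32,0],[42,7],[44,0]]
[[8,11],[18,4],[30,10],[32,0],[42,7],[44,0],[45,7],[47,0]]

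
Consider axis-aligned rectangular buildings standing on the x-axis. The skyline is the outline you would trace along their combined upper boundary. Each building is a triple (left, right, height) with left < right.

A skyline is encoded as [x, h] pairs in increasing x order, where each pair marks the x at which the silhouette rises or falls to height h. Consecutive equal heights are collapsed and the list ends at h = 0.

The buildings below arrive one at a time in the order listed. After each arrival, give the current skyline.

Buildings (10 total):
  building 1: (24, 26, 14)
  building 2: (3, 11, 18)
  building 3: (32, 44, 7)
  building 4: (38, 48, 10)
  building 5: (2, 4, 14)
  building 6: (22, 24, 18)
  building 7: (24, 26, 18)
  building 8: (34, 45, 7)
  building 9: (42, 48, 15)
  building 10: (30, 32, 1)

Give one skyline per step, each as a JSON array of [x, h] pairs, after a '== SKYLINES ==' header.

== SKYLINES ==
[[24,14],[26,0]]
[[3,18],[11,0],[24,14],[26,0]]
[[3,18],[11,0],[24,14],[26,0],[32,7],[44,0]]
[[3,18],[11,0],[24,14],[26,0],[32,7],[38,10],[48,0]]
[[2,14],[3,18],[11,0],[24,14],[26,0],[32,7],[38,10],[48,0]]
[[2,14],[3,18],[11,0],[22,18],[24,14],[26,0],[32,7],[38,10],[48,0]]
[[2,14],[3,18],[11,0],[22,18],[26,0],[32,7],[38,10],[48,0]]
[[2,14],[3,18],[11,0],[22,18],[26,0],[32,7],[38,10],[48,0]]
[[2,14],[3,18],[11,0],[22,18],[26,0],[32,7],[38,10],[42,15],[48,0]]
[[2,14],[3,18],[11,0],[22,18],[26,0],[30,1],[32,7],[38,10],[42,15],[48,0]]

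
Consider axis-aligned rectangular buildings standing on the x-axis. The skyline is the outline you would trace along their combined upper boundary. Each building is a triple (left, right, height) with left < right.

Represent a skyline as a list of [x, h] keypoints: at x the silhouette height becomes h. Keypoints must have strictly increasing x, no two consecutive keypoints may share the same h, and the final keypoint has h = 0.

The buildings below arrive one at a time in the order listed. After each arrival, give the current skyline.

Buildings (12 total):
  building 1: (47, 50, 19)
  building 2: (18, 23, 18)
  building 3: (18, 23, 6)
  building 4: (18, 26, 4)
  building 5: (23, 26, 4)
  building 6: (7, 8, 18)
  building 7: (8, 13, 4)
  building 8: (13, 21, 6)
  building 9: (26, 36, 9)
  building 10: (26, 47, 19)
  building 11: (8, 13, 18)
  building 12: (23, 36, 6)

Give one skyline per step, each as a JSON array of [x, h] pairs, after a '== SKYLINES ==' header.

== SKYLINES ==
[[47,19],[50,0]]
[[18,18],[23,0],[47,19],[50,0]]
[[18,18],[23,0],[47,19],[50,0]]
[[18,18],[23,4],[26,0],[47,19],[50,0]]
[[18,18],[23,4],[26,0],[47,19],[50,0]]
[[7,18],[8,0],[18,18],[23,4],[26,0],[47,19],[50,0]]
[[7,18],[8,4],[13,0],[18,18],[23,4],[26,0],[47,19],[50,0]]
[[7,18],[8,4],[13,6],[18,18],[23,4],[26,0],[47,19],[50,0]]
[[7,18],[8,4],[13,6],[18,18],[23,4],[26,9],[36,0],[47,19],[50,0]]
[[7,18],[8,4],[13,6],[18,18],[23,4],[26,19],[50,0]]
[[7,18],[13,6],[18,18],[23,4],[26,19],[50,0]]
[[7,18],[13,6],[18,18],[23,6],[26,19],[50,0]]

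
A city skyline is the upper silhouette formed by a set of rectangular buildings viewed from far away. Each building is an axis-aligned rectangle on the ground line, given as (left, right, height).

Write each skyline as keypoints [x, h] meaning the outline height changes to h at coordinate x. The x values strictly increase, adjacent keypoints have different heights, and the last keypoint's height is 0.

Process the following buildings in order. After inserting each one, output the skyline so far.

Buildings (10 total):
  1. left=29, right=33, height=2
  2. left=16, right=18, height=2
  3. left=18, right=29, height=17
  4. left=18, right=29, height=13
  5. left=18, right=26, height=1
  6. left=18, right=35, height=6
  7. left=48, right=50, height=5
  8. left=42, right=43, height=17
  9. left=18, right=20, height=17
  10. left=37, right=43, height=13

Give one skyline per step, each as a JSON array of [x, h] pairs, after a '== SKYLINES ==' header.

== SKYLINES ==
[[29,2],[33,0]]
[[16,2],[18,0],[29,2],[33,0]]
[[16,2],[18,17],[29,2],[33,0]]
[[16,2],[18,17],[29,2],[33,0]]
[[16,2],[18,17],[29,2],[33,0]]
[[16,2],[18,17],[29,6],[35,0]]
[[16,2],[18,17],[29,6],[35,0],[48,5],[50,0]]
[[16,2],[18,17],[29,6],[35,0],[42,17],[43,0],[48,5],[50,0]]
[[16,2],[18,17],[29,6],[35,0],[42,17],[43,0],[48,5],[50,0]]
[[16,2],[18,17],[29,6],[35,0],[37,13],[42,17],[43,0],[48,5],[50,0]]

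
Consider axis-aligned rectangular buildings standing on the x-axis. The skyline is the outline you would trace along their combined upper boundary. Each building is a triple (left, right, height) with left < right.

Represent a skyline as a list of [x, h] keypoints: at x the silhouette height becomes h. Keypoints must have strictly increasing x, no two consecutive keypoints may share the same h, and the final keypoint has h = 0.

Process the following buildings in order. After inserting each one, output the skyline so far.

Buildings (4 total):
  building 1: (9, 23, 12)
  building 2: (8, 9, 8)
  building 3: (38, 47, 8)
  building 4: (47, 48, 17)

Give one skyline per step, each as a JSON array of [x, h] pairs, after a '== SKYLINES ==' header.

== SKYLINES ==
[[9,12],[23,0]]
[[8,8],[9,12],[23,0]]
[[8,8],[9,12],[23,0],[38,8],[47,0]]
[[8,8],[9,12],[23,0],[38,8],[47,17],[48,0]]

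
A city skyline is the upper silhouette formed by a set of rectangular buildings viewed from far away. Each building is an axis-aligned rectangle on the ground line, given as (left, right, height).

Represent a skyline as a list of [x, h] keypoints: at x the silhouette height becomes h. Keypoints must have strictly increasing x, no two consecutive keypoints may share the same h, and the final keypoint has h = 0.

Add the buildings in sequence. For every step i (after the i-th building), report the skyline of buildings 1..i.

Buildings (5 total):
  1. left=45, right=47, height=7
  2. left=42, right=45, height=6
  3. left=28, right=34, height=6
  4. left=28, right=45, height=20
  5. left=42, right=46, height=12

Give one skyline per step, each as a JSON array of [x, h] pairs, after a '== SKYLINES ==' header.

== SKYLINES ==
[[45,7],[47,0]]
[[42,6],[45,7],[47,0]]
[[28,6],[34,0],[42,6],[45,7],[47,0]]
[[28,20],[45,7],[47,0]]
[[28,20],[45,12],[46,7],[47,0]]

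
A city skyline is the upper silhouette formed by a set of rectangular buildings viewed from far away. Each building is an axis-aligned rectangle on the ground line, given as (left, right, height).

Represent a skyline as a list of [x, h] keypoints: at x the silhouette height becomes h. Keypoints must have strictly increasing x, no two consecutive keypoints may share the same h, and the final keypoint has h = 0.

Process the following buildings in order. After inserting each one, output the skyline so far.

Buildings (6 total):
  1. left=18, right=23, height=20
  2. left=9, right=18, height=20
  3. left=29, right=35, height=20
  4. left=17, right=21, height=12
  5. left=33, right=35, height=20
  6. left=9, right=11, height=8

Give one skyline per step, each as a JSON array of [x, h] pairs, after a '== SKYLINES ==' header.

== SKYLINES ==
[[18,20],[23,0]]
[[9,20],[23,0]]
[[9,20],[23,0],[29,20],[35,0]]
[[9,20],[23,0],[29,20],[35,0]]
[[9,20],[23,0],[29,20],[35,0]]
[[9,20],[23,0],[29,20],[35,0]]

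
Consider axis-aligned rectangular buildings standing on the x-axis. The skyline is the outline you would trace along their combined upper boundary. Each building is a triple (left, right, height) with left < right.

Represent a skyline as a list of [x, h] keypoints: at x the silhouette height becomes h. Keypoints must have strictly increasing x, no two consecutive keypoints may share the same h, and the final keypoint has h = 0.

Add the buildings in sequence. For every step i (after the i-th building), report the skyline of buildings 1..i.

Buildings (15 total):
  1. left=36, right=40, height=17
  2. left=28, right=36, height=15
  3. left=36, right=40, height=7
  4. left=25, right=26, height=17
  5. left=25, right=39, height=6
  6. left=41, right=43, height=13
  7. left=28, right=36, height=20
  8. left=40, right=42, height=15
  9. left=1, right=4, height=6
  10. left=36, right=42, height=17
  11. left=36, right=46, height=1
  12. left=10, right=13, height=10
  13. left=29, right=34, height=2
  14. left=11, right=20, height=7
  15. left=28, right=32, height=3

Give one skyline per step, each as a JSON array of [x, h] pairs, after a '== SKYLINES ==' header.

== SKYLINES ==
[[36,17],[40,0]]
[[28,15],[36,17],[40,0]]
[[28,15],[36,17],[40,0]]
[[25,17],[26,0],[28,15],[36,17],[40,0]]
[[25,17],[26,6],[28,15],[36,17],[40,0]]
[[25,17],[26,6],[28,15],[36,17],[40,0],[41,13],[43,0]]
[[25,17],[26,6],[28,20],[36,17],[40,0],[41,13],[43,0]]
[[25,17],[26,6],[28,20],[36,17],[40,15],[42,13],[43,0]]
[[1,6],[4,0],[25,17],[26,6],[28,20],[36,17],[40,15],[42,13],[43,0]]
[[1,6],[4,0],[25,17],[26,6],[28,20],[36,17],[42,13],[43,0]]
[[1,6],[4,0],[25,17],[26,6],[28,20],[36,17],[42,13],[43,1],[46,0]]
[[1,6],[4,0],[10,10],[13,0],[25,17],[26,6],[28,20],[36,17],[42,13],[43,1],[46,0]]
[[1,6],[4,0],[10,10],[13,0],[25,17],[26,6],[28,20],[36,17],[42,13],[43,1],[46,0]]
[[1,6],[4,0],[10,10],[13,7],[20,0],[25,17],[26,6],[28,20],[36,17],[42,13],[43,1],[46,0]]
[[1,6],[4,0],[10,10],[13,7],[20,0],[25,17],[26,6],[28,20],[36,17],[42,13],[43,1],[46,0]]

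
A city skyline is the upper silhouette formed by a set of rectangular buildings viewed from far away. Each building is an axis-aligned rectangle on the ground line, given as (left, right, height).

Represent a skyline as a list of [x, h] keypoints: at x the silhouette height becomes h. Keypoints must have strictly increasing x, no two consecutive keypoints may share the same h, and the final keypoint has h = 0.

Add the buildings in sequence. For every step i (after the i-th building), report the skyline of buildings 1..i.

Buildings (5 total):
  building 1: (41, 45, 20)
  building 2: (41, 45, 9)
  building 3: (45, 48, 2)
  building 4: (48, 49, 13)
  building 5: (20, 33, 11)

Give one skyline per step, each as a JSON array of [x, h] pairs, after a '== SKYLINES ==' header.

== SKYLINES ==
[[41,20],[45,0]]
[[41,20],[45,0]]
[[41,20],[45,2],[48,0]]
[[41,20],[45,2],[48,13],[49,0]]
[[20,11],[33,0],[41,20],[45,2],[48,13],[49,0]]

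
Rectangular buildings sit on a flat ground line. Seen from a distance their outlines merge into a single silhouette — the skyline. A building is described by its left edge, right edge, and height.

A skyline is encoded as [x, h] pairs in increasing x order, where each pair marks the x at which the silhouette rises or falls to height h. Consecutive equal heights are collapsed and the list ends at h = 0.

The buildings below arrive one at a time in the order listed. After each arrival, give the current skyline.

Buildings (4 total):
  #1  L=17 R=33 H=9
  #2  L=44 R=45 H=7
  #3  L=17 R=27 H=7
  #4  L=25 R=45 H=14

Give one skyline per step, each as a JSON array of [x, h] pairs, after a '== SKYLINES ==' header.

== SKYLINES ==
[[17,9],[33,0]]
[[17,9],[33,0],[44,7],[45,0]]
[[17,9],[33,0],[44,7],[45,0]]
[[17,9],[25,14],[45,0]]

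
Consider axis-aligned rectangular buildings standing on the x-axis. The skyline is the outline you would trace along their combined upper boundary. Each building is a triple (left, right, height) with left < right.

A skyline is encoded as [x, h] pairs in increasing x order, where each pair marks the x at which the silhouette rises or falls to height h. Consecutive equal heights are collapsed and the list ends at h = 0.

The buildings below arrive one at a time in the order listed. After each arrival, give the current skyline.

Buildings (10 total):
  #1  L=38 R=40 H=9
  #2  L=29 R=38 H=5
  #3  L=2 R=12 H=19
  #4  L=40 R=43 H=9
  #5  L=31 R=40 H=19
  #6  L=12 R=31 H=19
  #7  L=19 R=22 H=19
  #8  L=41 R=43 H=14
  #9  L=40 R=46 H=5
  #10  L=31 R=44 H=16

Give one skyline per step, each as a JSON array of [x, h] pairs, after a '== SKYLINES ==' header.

== SKYLINES ==
[[38,9],[40,0]]
[[29,5],[38,9],[40,0]]
[[2,19],[12,0],[29,5],[38,9],[40,0]]
[[2,19],[12,0],[29,5],[38,9],[43,0]]
[[2,19],[12,0],[29,5],[31,19],[40,9],[43,0]]
[[2,19],[40,9],[43,0]]
[[2,19],[40,9],[43,0]]
[[2,19],[40,9],[41,14],[43,0]]
[[2,19],[40,9],[41,14],[43,5],[46,0]]
[[2,19],[40,16],[44,5],[46,0]]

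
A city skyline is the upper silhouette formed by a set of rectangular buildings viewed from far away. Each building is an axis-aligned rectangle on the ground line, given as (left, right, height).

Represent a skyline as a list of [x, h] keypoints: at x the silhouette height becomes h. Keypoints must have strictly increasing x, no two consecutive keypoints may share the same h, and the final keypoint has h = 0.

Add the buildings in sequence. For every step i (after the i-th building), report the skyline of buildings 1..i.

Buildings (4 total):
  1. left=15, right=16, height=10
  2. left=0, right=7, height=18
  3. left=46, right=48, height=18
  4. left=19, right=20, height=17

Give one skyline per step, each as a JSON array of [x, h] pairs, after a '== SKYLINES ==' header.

== SKYLINES ==
[[15,10],[16,0]]
[[0,18],[7,0],[15,10],[16,0]]
[[0,18],[7,0],[15,10],[16,0],[46,18],[48,0]]
[[0,18],[7,0],[15,10],[16,0],[19,17],[20,0],[46,18],[48,0]]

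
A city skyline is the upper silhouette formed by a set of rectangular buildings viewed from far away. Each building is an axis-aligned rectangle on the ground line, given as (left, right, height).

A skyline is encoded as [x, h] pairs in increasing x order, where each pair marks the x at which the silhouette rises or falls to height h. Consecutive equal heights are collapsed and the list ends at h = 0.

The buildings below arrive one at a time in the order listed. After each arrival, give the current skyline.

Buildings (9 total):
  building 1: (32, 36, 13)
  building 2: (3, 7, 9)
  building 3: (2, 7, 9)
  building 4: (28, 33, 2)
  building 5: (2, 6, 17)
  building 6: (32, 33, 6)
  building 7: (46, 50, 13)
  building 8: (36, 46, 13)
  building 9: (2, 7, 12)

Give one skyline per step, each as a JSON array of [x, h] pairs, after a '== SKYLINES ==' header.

== SKYLINES ==
[[32,13],[36,0]]
[[3,9],[7,0],[32,13],[36,0]]
[[2,9],[7,0],[32,13],[36,0]]
[[2,9],[7,0],[28,2],[32,13],[36,0]]
[[2,17],[6,9],[7,0],[28,2],[32,13],[36,0]]
[[2,17],[6,9],[7,0],[28,2],[32,13],[36,0]]
[[2,17],[6,9],[7,0],[28,2],[32,13],[36,0],[46,13],[50,0]]
[[2,17],[6,9],[7,0],[28,2],[32,13],[50,0]]
[[2,17],[6,12],[7,0],[28,2],[32,13],[50,0]]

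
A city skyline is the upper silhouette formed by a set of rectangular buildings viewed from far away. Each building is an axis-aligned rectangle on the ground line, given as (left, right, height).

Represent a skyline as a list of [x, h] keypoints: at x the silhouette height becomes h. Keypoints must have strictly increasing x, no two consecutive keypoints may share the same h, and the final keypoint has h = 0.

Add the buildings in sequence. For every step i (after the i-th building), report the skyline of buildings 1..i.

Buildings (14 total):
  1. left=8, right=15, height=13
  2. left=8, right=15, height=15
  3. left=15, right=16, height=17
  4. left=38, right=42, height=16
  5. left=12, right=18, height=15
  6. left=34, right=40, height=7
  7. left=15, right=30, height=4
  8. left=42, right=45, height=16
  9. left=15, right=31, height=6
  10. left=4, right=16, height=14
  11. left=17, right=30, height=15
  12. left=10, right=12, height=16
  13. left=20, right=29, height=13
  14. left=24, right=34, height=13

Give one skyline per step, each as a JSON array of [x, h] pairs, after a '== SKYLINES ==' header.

== SKYLINES ==
[[8,13],[15,0]]
[[8,15],[15,0]]
[[8,15],[15,17],[16,0]]
[[8,15],[15,17],[16,0],[38,16],[42,0]]
[[8,15],[15,17],[16,15],[18,0],[38,16],[42,0]]
[[8,15],[15,17],[16,15],[18,0],[34,7],[38,16],[42,0]]
[[8,15],[15,17],[16,15],[18,4],[30,0],[34,7],[38,16],[42,0]]
[[8,15],[15,17],[16,15],[18,4],[30,0],[34,7],[38,16],[45,0]]
[[8,15],[15,17],[16,15],[18,6],[31,0],[34,7],[38,16],[45,0]]
[[4,14],[8,15],[15,17],[16,15],[18,6],[31,0],[34,7],[38,16],[45,0]]
[[4,14],[8,15],[15,17],[16,15],[30,6],[31,0],[34,7],[38,16],[45,0]]
[[4,14],[8,15],[10,16],[12,15],[15,17],[16,15],[30,6],[31,0],[34,7],[38,16],[45,0]]
[[4,14],[8,15],[10,16],[12,15],[15,17],[16,15],[30,6],[31,0],[34,7],[38,16],[45,0]]
[[4,14],[8,15],[10,16],[12,15],[15,17],[16,15],[30,13],[34,7],[38,16],[45,0]]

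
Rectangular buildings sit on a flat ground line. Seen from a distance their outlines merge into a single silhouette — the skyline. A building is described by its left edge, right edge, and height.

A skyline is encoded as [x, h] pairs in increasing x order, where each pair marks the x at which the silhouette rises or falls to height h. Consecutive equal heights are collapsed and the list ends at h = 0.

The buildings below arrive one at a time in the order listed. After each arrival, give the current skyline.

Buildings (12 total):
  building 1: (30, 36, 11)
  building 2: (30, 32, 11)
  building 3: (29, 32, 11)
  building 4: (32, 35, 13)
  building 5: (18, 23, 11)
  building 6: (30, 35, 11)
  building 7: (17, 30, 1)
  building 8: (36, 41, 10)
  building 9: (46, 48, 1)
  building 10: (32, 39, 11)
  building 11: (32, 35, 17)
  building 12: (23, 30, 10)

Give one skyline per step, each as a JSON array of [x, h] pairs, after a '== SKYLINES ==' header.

== SKYLINES ==
[[30,11],[36,0]]
[[30,11],[36,0]]
[[29,11],[36,0]]
[[29,11],[32,13],[35,11],[36,0]]
[[18,11],[23,0],[29,11],[32,13],[35,11],[36,0]]
[[18,11],[23,0],[29,11],[32,13],[35,11],[36,0]]
[[17,1],[18,11],[23,1],[29,11],[32,13],[35,11],[36,0]]
[[17,1],[18,11],[23,1],[29,11],[32,13],[35,11],[36,10],[41,0]]
[[17,1],[18,11],[23,1],[29,11],[32,13],[35,11],[36,10],[41,0],[46,1],[48,0]]
[[17,1],[18,11],[23,1],[29,11],[32,13],[35,11],[39,10],[41,0],[46,1],[48,0]]
[[17,1],[18,11],[23,1],[29,11],[32,17],[35,11],[39,10],[41,0],[46,1],[48,0]]
[[17,1],[18,11],[23,10],[29,11],[32,17],[35,11],[39,10],[41,0],[46,1],[48,0]]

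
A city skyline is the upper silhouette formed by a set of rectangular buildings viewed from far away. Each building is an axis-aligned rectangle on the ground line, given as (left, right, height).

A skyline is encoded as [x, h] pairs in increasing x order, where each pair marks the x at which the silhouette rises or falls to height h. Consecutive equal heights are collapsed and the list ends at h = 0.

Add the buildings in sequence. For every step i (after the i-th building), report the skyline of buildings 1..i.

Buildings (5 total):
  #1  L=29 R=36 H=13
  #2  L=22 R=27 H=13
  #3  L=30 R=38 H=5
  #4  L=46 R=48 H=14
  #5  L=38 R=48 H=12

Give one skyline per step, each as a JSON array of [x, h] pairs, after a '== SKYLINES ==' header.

== SKYLINES ==
[[29,13],[36,0]]
[[22,13],[27,0],[29,13],[36,0]]
[[22,13],[27,0],[29,13],[36,5],[38,0]]
[[22,13],[27,0],[29,13],[36,5],[38,0],[46,14],[48,0]]
[[22,13],[27,0],[29,13],[36,5],[38,12],[46,14],[48,0]]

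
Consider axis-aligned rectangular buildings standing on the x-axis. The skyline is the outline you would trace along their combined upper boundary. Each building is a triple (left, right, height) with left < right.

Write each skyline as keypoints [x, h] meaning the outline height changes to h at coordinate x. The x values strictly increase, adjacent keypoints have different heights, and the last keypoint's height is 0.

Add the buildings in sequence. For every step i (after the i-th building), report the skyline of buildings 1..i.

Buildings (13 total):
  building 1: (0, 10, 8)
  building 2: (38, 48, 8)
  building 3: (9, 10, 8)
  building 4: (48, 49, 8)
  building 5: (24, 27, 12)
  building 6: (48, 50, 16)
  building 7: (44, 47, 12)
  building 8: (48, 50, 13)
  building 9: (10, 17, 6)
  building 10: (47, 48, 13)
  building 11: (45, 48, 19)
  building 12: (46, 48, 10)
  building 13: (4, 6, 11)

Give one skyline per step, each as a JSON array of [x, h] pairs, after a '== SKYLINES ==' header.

== SKYLINES ==
[[0,8],[10,0]]
[[0,8],[10,0],[38,8],[48,0]]
[[0,8],[10,0],[38,8],[48,0]]
[[0,8],[10,0],[38,8],[49,0]]
[[0,8],[10,0],[24,12],[27,0],[38,8],[49,0]]
[[0,8],[10,0],[24,12],[27,0],[38,8],[48,16],[50,0]]
[[0,8],[10,0],[24,12],[27,0],[38,8],[44,12],[47,8],[48,16],[50,0]]
[[0,8],[10,0],[24,12],[27,0],[38,8],[44,12],[47,8],[48,16],[50,0]]
[[0,8],[10,6],[17,0],[24,12],[27,0],[38,8],[44,12],[47,8],[48,16],[50,0]]
[[0,8],[10,6],[17,0],[24,12],[27,0],[38,8],[44,12],[47,13],[48,16],[50,0]]
[[0,8],[10,6],[17,0],[24,12],[27,0],[38,8],[44,12],[45,19],[48,16],[50,0]]
[[0,8],[10,6],[17,0],[24,12],[27,0],[38,8],[44,12],[45,19],[48,16],[50,0]]
[[0,8],[4,11],[6,8],[10,6],[17,0],[24,12],[27,0],[38,8],[44,12],[45,19],[48,16],[50,0]]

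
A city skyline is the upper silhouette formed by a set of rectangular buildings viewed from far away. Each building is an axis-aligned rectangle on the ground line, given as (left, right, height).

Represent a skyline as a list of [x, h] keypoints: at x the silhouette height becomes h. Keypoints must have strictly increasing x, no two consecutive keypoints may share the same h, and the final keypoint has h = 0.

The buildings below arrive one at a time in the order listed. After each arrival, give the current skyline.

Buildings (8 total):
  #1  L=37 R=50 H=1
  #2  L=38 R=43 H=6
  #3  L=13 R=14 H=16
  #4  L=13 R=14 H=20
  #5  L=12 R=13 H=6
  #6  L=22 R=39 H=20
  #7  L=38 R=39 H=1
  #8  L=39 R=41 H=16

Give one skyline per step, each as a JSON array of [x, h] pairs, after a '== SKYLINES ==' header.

== SKYLINES ==
[[37,1],[50,0]]
[[37,1],[38,6],[43,1],[50,0]]
[[13,16],[14,0],[37,1],[38,6],[43,1],[50,0]]
[[13,20],[14,0],[37,1],[38,6],[43,1],[50,0]]
[[12,6],[13,20],[14,0],[37,1],[38,6],[43,1],[50,0]]
[[12,6],[13,20],[14,0],[22,20],[39,6],[43,1],[50,0]]
[[12,6],[13,20],[14,0],[22,20],[39,6],[43,1],[50,0]]
[[12,6],[13,20],[14,0],[22,20],[39,16],[41,6],[43,1],[50,0]]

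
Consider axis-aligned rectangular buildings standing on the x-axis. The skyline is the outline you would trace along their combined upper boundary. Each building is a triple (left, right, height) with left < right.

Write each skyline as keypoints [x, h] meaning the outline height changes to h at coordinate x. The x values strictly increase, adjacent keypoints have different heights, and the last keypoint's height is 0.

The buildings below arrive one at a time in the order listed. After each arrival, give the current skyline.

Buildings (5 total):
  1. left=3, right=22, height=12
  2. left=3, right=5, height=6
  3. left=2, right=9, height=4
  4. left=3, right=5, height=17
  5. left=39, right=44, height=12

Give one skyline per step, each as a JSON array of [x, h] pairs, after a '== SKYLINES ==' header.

== SKYLINES ==
[[3,12],[22,0]]
[[3,12],[22,0]]
[[2,4],[3,12],[22,0]]
[[2,4],[3,17],[5,12],[22,0]]
[[2,4],[3,17],[5,12],[22,0],[39,12],[44,0]]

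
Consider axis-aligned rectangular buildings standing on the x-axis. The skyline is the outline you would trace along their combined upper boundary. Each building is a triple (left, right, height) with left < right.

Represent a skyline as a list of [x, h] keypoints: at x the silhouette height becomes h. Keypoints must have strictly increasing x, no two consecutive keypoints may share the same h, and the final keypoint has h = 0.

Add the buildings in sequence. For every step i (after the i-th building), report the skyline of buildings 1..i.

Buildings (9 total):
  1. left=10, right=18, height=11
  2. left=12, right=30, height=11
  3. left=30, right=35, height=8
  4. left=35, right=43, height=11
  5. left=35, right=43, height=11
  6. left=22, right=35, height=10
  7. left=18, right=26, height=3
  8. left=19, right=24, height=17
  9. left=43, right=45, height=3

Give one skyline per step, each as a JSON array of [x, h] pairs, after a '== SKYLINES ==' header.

== SKYLINES ==
[[10,11],[18,0]]
[[10,11],[30,0]]
[[10,11],[30,8],[35,0]]
[[10,11],[30,8],[35,11],[43,0]]
[[10,11],[30,8],[35,11],[43,0]]
[[10,11],[30,10],[35,11],[43,0]]
[[10,11],[30,10],[35,11],[43,0]]
[[10,11],[19,17],[24,11],[30,10],[35,11],[43,0]]
[[10,11],[19,17],[24,11],[30,10],[35,11],[43,3],[45,0]]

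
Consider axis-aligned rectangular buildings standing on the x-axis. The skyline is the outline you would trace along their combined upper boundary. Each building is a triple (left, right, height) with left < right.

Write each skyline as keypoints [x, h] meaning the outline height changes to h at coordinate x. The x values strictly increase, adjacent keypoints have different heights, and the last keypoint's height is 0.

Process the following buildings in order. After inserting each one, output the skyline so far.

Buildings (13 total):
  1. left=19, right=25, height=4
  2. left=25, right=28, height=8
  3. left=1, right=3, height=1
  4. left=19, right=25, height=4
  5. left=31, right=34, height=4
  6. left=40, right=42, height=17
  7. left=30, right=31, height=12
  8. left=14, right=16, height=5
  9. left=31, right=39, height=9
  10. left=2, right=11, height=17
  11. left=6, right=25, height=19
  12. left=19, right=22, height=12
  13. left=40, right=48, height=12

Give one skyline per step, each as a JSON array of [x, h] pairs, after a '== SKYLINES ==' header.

== SKYLINES ==
[[19,4],[25,0]]
[[19,4],[25,8],[28,0]]
[[1,1],[3,0],[19,4],[25,8],[28,0]]
[[1,1],[3,0],[19,4],[25,8],[28,0]]
[[1,1],[3,0],[19,4],[25,8],[28,0],[31,4],[34,0]]
[[1,1],[3,0],[19,4],[25,8],[28,0],[31,4],[34,0],[40,17],[42,0]]
[[1,1],[3,0],[19,4],[25,8],[28,0],[30,12],[31,4],[34,0],[40,17],[42,0]]
[[1,1],[3,0],[14,5],[16,0],[19,4],[25,8],[28,0],[30,12],[31,4],[34,0],[40,17],[42,0]]
[[1,1],[3,0],[14,5],[16,0],[19,4],[25,8],[28,0],[30,12],[31,9],[39,0],[40,17],[42,0]]
[[1,1],[2,17],[11,0],[14,5],[16,0],[19,4],[25,8],[28,0],[30,12],[31,9],[39,0],[40,17],[42,0]]
[[1,1],[2,17],[6,19],[25,8],[28,0],[30,12],[31,9],[39,0],[40,17],[42,0]]
[[1,1],[2,17],[6,19],[25,8],[28,0],[30,12],[31,9],[39,0],[40,17],[42,0]]
[[1,1],[2,17],[6,19],[25,8],[28,0],[30,12],[31,9],[39,0],[40,17],[42,12],[48,0]]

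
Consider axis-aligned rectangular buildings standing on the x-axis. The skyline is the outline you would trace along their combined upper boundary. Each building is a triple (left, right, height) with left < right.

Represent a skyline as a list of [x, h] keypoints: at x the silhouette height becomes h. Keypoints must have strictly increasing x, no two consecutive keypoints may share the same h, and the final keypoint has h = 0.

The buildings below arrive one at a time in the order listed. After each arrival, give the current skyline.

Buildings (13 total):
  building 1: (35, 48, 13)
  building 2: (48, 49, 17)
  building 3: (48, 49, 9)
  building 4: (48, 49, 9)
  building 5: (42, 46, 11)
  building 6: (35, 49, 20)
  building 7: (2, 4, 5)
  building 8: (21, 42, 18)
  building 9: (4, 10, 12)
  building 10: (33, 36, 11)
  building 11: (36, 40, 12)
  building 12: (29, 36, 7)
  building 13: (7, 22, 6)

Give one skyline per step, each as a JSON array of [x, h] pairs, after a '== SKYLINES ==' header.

== SKYLINES ==
[[35,13],[48,0]]
[[35,13],[48,17],[49,0]]
[[35,13],[48,17],[49,0]]
[[35,13],[48,17],[49,0]]
[[35,13],[48,17],[49,0]]
[[35,20],[49,0]]
[[2,5],[4,0],[35,20],[49,0]]
[[2,5],[4,0],[21,18],[35,20],[49,0]]
[[2,5],[4,12],[10,0],[21,18],[35,20],[49,0]]
[[2,5],[4,12],[10,0],[21,18],[35,20],[49,0]]
[[2,5],[4,12],[10,0],[21,18],[35,20],[49,0]]
[[2,5],[4,12],[10,0],[21,18],[35,20],[49,0]]
[[2,5],[4,12],[10,6],[21,18],[35,20],[49,0]]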